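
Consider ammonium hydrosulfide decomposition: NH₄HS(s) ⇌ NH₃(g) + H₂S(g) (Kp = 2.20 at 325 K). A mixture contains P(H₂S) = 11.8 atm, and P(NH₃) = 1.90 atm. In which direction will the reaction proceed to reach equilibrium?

(NH₄HS is a pure solid — omitted from Qp.)
Qp = P(NH₃)·P(H₂S) = (1.90)·(11.8) = 22.4
Qp = 22.4 > Kp = 2.20, so the reverse reaction proceeds.

in the reverse direction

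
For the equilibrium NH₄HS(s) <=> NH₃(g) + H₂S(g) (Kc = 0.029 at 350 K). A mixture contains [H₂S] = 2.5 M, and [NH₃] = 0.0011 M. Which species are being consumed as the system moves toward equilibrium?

NH₄HS (reactants)

(NH₄HS is a pure solid — omitted from Qc.)
Qc = [NH₃]·[H₂S] = (0.0011)·(2.5) = 0.0028
Qc = 0.0028 < Kc = 0.029: net forward reaction.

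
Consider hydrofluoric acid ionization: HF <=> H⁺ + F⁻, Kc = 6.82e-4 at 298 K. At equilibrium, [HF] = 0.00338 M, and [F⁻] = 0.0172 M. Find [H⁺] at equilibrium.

[H⁺] = 1.34e-4 M

At equilibrium, Kc = [H⁺]·[F⁻] / [HF] = 6.82e-4.
([H⁺])·(0.0172) / (0.00338) = 6.82e-4
[H⁺] = 1.34e-4 M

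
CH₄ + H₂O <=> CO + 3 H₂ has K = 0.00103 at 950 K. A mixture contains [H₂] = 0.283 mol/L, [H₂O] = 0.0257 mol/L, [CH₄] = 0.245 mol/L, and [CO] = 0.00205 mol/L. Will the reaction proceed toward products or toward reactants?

Q = [CO]·[H₂]³ / ([CH₄]·[H₂O]) = (0.00205)·(0.283)³ / ((0.245)·(0.0257)) = 0.00738
Q = 0.00738 > K = 0.00103, so the reverse reaction proceeds.

in the reverse direction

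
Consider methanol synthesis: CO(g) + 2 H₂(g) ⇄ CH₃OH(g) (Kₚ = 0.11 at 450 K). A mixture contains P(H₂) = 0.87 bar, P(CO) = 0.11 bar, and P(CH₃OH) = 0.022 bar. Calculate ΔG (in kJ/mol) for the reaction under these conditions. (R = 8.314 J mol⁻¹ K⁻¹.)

Qₚ = P(CH₃OH) / (P(CO)·P(H₂)²) = (0.022) / ((0.11)·(0.87)²) = 0.264
ΔG = RT ln(Qₚ/Kₚ) = (8.314 J mol⁻¹ K⁻¹)(450 K) × ln(0.264/0.11)
   = (3.741 kJ/mol)(0.8755) = 3.28 kJ/mol
ΔG > 0, so the forward reaction is non-spontaneous (proceeds in reverse).

ΔG = 3.28 kJ/mol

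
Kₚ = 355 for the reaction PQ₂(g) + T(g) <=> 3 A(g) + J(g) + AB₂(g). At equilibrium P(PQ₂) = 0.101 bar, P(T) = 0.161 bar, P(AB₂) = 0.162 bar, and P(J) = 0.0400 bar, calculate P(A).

P(A) = 9.62 bar

At equilibrium, Kₚ = P(A)³·P(J)·P(AB₂) / (P(PQ₂)·P(T)) = 355.
(P(A))³·(0.0400)·(0.162) / ((0.101)·(0.161)) = 355
P(A)³ = 891 ⇒ P(A) = 9.62 bar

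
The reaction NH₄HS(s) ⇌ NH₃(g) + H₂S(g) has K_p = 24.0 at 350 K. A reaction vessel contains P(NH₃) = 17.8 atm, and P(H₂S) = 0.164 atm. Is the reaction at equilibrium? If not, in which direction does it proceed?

(NH₄HS is a pure solid — omitted from Q_p.)
Q_p = P(NH₃)·P(H₂S) = (17.8)·(0.164) = 2.92
Q_p = 2.92 < K_p = 24.0, so the forward reaction proceeds.

toward products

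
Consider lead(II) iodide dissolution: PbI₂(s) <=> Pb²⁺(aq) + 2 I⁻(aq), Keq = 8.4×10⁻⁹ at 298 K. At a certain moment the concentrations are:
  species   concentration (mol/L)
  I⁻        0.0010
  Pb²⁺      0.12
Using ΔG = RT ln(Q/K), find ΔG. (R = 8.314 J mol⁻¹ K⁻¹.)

ΔG = 6.59 kJ/mol

(PbI₂ is a pure solid — omitted from Q.)
Q = [Pb²⁺]·[I⁻]² = (0.12)·(0.0010)² = 1.20×10⁻⁷
ΔG = RT ln(Q/Keq) = (8.314 J mol⁻¹ K⁻¹)(298 K) × ln(1.20×10⁻⁷/8.4×10⁻⁹)
   = (2.478 kJ/mol)(2.659) = 6.59 kJ/mol
ΔG > 0, so the forward reaction is non-spontaneous (proceeds in reverse).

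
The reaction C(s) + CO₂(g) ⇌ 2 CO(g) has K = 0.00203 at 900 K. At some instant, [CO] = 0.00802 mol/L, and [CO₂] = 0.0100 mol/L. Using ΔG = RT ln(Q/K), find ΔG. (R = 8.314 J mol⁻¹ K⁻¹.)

(C is a pure solid — omitted from Q.)
Q = [CO]² / [CO₂] = (0.00802)² / (0.0100) = 0.00643
ΔG = RT ln(Q/K) = (8.314 J mol⁻¹ K⁻¹)(900 K) × ln(0.00643/0.00203)
   = (7.483 kJ/mol)(1.153) = 8.63 kJ/mol
ΔG > 0, so the forward reaction is non-spontaneous (proceeds in reverse).

ΔG = 8.63 kJ/mol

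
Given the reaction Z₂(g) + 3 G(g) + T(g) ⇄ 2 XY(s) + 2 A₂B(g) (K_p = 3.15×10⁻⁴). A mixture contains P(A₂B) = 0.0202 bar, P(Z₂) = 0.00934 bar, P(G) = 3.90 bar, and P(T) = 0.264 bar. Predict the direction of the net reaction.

(XY is a pure solid — omitted from Q_p.)
Q_p = P(A₂B)² / (P(Z₂)·P(G)³·P(T)) = (0.0202)² / ((0.00934)·(3.90)³·(0.264)) = 0.00279
Q_p = 0.00279 > K_p = 3.15×10⁻⁴, so the reverse reaction proceeds.

in the reverse direction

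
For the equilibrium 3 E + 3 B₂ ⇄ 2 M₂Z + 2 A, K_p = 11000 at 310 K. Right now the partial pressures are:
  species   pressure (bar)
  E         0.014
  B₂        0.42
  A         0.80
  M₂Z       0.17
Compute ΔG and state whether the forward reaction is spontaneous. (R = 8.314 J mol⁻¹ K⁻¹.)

Q_p = P(M₂Z)²·P(A)² / (P(E)³·P(B₂)³) = (0.17)²·(0.80)² / ((0.014)³·(0.42)³) = 91000
ΔG = RT ln(Q_p/K_p) = (8.314 J mol⁻¹ K⁻¹)(310 K) × ln(91000/11000)
   = (2.577 kJ/mol)(2.113) = 5.45 kJ/mol
ΔG > 0, so the forward reaction is non-spontaneous (proceeds in reverse).

ΔG = 5.45 kJ/mol; the forward reaction is non-spontaneous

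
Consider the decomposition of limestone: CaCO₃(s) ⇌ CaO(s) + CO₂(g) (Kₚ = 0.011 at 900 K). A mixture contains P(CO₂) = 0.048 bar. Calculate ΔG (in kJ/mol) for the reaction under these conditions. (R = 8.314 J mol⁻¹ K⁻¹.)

(CaCO₃, CaO are pure solids — omitted from Qₚ.)
Qₚ = P(CO₂) = 0.0480
ΔG = RT ln(Qₚ/Kₚ) = (8.314 J mol⁻¹ K⁻¹)(900 K) × ln(0.0480/0.011)
   = (7.483 kJ/mol)(1.473) = 11.0 kJ/mol
ΔG > 0, so the forward reaction is non-spontaneous (proceeds in reverse).

ΔG = 11.0 kJ/mol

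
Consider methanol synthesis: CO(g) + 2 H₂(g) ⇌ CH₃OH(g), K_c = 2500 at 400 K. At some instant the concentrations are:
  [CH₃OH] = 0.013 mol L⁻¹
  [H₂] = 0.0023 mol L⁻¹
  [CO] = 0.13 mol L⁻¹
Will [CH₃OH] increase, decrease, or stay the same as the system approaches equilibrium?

Q_c = [CH₃OH] / ([CO]·[H₂]²) = (0.013) / ((0.13)·(0.0023)²) = 19000
Q_c = 19000 > K_c = 2500: net reverse reaction.
CH₃OH is a product, so it decreases.

decrease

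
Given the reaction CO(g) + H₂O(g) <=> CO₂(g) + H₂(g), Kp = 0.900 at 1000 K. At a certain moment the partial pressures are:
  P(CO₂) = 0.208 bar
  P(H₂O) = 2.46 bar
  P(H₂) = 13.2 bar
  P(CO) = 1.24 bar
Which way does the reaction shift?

at equilibrium

Qp = P(CO₂)·P(H₂) / (P(CO)·P(H₂O)) = (0.208)·(13.2) / ((1.24)·(2.46)) = 0.900
Qp = 0.900 = Kp, so the system is already at equilibrium.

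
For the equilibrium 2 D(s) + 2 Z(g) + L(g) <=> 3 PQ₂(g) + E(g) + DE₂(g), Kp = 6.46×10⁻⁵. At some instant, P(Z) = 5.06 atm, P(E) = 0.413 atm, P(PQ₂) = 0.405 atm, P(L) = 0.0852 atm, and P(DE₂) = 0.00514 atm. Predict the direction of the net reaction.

at equilibrium

(D is a pure solid — omitted from Qp.)
Qp = P(PQ₂)³·P(E)·P(DE₂) / (P(Z)²·P(L)) = (0.405)³·(0.413)·(0.00514) / ((5.06)²·(0.0852)) = 6.46×10⁻⁵
Qp = 6.46×10⁻⁵ = Kp, so the system is already at equilibrium.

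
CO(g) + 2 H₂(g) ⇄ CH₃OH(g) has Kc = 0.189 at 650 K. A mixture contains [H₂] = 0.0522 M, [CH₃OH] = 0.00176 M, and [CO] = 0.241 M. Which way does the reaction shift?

in the reverse direction

Qc = [CH₃OH] / ([CO]·[H₂]²) = (0.00176) / ((0.241)·(0.0522)²) = 2.68
Qc = 2.68 > Kc = 0.189, so the reverse reaction proceeds.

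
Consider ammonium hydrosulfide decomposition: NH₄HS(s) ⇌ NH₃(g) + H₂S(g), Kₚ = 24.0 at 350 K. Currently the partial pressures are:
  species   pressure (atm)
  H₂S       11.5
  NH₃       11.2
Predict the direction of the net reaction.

(NH₄HS is a pure solid — omitted from Qₚ.)
Qₚ = P(NH₃)·P(H₂S) = (11.2)·(11.5) = 129
Qₚ = 129 > Kₚ = 24.0, so the reverse reaction proceeds.

to the left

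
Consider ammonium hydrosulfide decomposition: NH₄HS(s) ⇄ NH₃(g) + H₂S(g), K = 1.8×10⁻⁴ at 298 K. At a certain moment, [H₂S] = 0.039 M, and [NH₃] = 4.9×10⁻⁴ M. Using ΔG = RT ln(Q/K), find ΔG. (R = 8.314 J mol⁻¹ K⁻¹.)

(NH₄HS is a pure solid — omitted from Q.)
Q = [NH₃]·[H₂S] = (4.9×10⁻⁴)·(0.039) = 1.91×10⁻⁵
ΔG = RT ln(Q/K) = (8.314 J mol⁻¹ K⁻¹)(298 K) × ln(1.91×10⁻⁵/1.8×10⁻⁴)
   = (2.478 kJ/mol)(-2.243) = -5.56 kJ/mol
ΔG < 0, so the forward reaction is spontaneous (proceeds forward).

ΔG = -5.56 kJ/mol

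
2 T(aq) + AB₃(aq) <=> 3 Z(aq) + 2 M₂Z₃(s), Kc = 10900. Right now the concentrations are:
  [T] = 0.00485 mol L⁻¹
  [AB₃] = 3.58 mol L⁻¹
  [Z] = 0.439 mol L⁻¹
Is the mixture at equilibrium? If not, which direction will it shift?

(M₂Z₃ is a pure solid — omitted from Qc.)
Qc = [Z]³ / ([T]²·[AB₃]) = (0.439)³ / ((0.00485)²·(3.58)) = 1000
Qc = 1000 < Kc = 10900: net forward reaction.

no; Q < K, reaction proceeds forward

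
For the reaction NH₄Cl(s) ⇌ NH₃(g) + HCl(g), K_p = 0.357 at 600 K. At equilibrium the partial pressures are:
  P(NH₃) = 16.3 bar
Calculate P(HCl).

P(HCl) = 0.0219 bar

(NH₄Cl is a pure solid — omitted from K_p.)
At equilibrium, K_p = P(NH₃)·P(HCl) = 0.357.
(16.3)·(P(HCl)) = 0.357
P(HCl) = 0.0219 bar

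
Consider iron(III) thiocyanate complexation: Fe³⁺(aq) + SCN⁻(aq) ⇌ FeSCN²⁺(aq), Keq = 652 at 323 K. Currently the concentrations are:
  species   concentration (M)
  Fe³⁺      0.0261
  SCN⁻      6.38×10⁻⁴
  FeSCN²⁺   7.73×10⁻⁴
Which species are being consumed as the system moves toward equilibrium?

Q = [FeSCN²⁺] / ([Fe³⁺]·[SCN⁻]) = (7.73×10⁻⁴) / ((0.0261)·(6.38×10⁻⁴)) = 46.4
Q = 46.4 < Keq = 652: net forward reaction.

Fe³⁺, SCN⁻ (reactants)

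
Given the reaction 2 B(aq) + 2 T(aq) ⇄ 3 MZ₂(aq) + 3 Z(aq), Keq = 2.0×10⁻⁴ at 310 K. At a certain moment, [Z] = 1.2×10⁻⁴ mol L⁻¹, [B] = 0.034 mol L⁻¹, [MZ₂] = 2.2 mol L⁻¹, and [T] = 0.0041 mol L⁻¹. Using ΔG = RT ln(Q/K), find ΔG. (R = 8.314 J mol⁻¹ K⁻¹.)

ΔG = 4.01 kJ/mol

Q = [MZ₂]³·[Z]³ / ([B]²·[T]²) = (2.2)³·(1.2×10⁻⁴)³ / ((0.034)²·(0.0041)²) = 9.47×10⁻⁴
ΔG = RT ln(Q/Keq) = (8.314 J mol⁻¹ K⁻¹)(310 K) × ln(9.47×10⁻⁴/2.0×10⁻⁴)
   = (2.577 kJ/mol)(1.555) = 4.01 kJ/mol
ΔG > 0, so the forward reaction is non-spontaneous (proceeds in reverse).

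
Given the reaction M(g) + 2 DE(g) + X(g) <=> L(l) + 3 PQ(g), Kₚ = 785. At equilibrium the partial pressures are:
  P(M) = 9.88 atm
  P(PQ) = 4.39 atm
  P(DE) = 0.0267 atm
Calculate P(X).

P(X) = 15.3 atm

(L is a pure liquid — omitted from Kₚ.)
At equilibrium, Kₚ = P(PQ)³ / (P(M)·P(DE)²·P(X)) = 785.
(4.39)³ / ((9.88)·(0.0267)²·(P(X))) = 785
P(X) = 15.3 atm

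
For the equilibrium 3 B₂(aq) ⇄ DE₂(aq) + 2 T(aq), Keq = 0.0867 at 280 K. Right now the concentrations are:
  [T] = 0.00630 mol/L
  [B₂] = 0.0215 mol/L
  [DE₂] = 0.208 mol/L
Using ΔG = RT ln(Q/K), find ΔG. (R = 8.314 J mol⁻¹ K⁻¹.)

ΔG = 5.26 kJ/mol

Q = [DE₂]·[T]² / [B₂]³ = (0.208)·(0.00630)² / (0.0215)³ = 0.831
ΔG = RT ln(Q/Keq) = (8.314 J mol⁻¹ K⁻¹)(280 K) × ln(0.831/0.0867)
   = (2.328 kJ/mol)(2.260) = 5.26 kJ/mol
ΔG > 0, so the forward reaction is non-spontaneous (proceeds in reverse).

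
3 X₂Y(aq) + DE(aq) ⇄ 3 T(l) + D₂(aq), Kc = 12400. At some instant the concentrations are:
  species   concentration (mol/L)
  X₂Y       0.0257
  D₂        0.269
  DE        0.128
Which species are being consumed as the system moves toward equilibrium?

T, D₂ (products)

(T is a pure liquid — omitted from Qc.)
Qc = [D₂] / ([X₂Y]³·[DE]) = (0.269) / ((0.0257)³·(0.128)) = 1.24×10⁵
Qc = 1.24×10⁵ > Kc = 12400: net reverse reaction.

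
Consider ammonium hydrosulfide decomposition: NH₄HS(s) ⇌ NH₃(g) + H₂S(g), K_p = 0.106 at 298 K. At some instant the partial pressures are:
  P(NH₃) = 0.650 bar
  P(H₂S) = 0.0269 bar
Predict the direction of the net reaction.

forward (toward products)

(NH₄HS is a pure solid — omitted from Q_p.)
Q_p = P(NH₃)·P(H₂S) = (0.650)·(0.0269) = 0.0175
Q_p = 0.0175 < K_p = 0.106, so the forward reaction proceeds.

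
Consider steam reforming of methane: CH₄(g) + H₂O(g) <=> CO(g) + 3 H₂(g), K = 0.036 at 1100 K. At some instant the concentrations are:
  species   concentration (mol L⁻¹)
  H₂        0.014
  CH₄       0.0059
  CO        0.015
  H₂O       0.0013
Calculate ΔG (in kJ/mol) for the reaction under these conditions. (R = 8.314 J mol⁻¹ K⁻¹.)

Q = [CO]·[H₂]³ / ([CH₄]·[H₂O]) = (0.015)·(0.014)³ / ((0.0059)·(0.0013)) = 0.00537
ΔG = RT ln(Q/K) = (8.314 J mol⁻¹ K⁻¹)(1100 K) × ln(0.00537/0.036)
   = (9.145 kJ/mol)(-1.903) = -17.4 kJ/mol
ΔG < 0, so the forward reaction is spontaneous (proceeds forward).

ΔG = -17.4 kJ/mol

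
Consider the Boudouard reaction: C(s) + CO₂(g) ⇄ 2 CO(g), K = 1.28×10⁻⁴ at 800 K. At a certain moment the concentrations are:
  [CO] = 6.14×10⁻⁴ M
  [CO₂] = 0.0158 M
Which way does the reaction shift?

(C is a pure solid — omitted from Q.)
Q = [CO]² / [CO₂] = (6.14×10⁻⁴)² / (0.0158) = 2.39×10⁻⁵
Q = 2.39×10⁻⁵ < K = 1.28×10⁻⁴, so the forward reaction proceeds.

in the forward direction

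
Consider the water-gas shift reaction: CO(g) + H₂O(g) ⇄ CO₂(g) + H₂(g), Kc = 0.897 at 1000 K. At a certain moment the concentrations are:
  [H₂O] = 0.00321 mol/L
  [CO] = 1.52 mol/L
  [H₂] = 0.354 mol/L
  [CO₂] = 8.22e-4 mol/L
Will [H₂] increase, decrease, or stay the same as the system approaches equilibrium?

increase

Qc = [CO₂]·[H₂] / ([CO]·[H₂O]) = (8.22e-4)·(0.354) / ((1.52)·(0.00321)) = 0.0596
Qc = 0.0596 < Kc = 0.897: net forward reaction.
H₂ is a product, so it increases.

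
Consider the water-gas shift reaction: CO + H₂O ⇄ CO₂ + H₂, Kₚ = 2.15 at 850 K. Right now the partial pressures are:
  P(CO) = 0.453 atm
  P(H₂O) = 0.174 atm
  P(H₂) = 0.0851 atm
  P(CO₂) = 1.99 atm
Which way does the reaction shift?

Qₚ = P(CO₂)·P(H₂) / (P(CO)·P(H₂O)) = (1.99)·(0.0851) / ((0.453)·(0.174)) = 2.15
Qₚ = 2.15 = Kₚ, so the system is already at equilibrium.

at equilibrium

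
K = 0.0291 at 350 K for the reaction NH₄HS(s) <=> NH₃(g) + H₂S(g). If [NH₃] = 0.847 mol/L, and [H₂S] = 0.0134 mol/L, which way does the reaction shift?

in the forward direction

(NH₄HS is a pure solid — omitted from Q.)
Q = [NH₃]·[H₂S] = (0.847)·(0.0134) = 0.0113
Q = 0.0113 < K = 0.0291, so the forward reaction proceeds.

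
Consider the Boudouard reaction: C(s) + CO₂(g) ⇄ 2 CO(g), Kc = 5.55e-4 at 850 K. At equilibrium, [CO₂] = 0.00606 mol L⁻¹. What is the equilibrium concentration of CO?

(C is a pure solid — omitted from Kc.)
At equilibrium, Kc = [CO]² / [CO₂] = 5.55e-4.
([CO])² / (0.00606) = 5.55e-4
[CO]² = 3.36e-6 ⇒ [CO] = 0.00183 mol L⁻¹

[CO] = 0.00183 mol L⁻¹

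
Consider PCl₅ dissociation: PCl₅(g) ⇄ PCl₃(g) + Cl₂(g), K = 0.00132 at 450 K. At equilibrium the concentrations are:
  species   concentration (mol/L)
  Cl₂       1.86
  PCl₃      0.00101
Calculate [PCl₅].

At equilibrium, K = [PCl₃]·[Cl₂] / [PCl₅] = 0.00132.
(0.00101)·(1.86) / ([PCl₅]) = 0.00132
[PCl₅] = 1.42 mol/L

[PCl₅] = 1.42 mol/L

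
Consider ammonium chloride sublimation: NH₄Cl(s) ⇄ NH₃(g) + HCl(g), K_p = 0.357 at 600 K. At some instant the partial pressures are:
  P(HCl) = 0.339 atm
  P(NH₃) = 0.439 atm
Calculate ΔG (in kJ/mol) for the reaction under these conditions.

ΔG = -4.36 kJ/mol

(NH₄Cl is a pure solid — omitted from Q_p.)
Q_p = P(NH₃)·P(HCl) = (0.439)·(0.339) = 0.149
ΔG = RT ln(Q_p/K_p) = (8.314 J mol⁻¹ K⁻¹)(600 K) × ln(0.149/0.357)
   = (4.988 kJ/mol)(-0.8738) = -4.36 kJ/mol
ΔG < 0, so the forward reaction is spontaneous (proceeds forward).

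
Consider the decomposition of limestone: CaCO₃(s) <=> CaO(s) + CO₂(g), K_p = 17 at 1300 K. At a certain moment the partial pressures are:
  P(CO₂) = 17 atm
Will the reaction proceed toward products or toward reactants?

neither direction; the system is at equilibrium

(CaCO₃, CaO are pure solids — omitted from Q_p.)
Q_p = P(CO₂) = 17
Q_p = 17 = K_p, so the system is already at equilibrium.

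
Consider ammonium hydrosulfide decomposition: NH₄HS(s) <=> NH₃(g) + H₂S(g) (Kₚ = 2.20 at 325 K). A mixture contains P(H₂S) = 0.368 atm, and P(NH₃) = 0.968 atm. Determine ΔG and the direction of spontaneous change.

(NH₄HS is a pure solid — omitted from Qₚ.)
Qₚ = P(NH₃)·P(H₂S) = (0.968)·(0.368) = 0.356
ΔG = RT ln(Qₚ/Kₚ) = (8.314 J mol⁻¹ K⁻¹)(325 K) × ln(0.356/2.20)
   = (2.702 kJ/mol)(-1.821) = -4.92 kJ/mol
ΔG < 0, so the forward reaction is spontaneous (proceeds forward).

ΔG = -4.92 kJ/mol; the forward reaction is spontaneous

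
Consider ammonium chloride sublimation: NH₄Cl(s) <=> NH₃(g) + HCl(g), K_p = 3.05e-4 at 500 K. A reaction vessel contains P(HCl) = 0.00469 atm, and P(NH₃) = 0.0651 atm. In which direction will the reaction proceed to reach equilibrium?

(NH₄Cl is a pure solid — omitted from Q_p.)
Q_p = P(NH₃)·P(HCl) = (0.0651)·(0.00469) = 3.05e-4
Q_p = 3.05e-4 = K_p, so the system is already at equilibrium.

no net change (already at equilibrium)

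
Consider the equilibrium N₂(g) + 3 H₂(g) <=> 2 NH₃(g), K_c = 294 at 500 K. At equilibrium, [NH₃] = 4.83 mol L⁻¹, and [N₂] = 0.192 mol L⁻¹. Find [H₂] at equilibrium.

[H₂] = 0.745 mol L⁻¹

At equilibrium, K_c = [NH₃]² / ([N₂]·[H₂]³) = 294.
(4.83)² / ((0.192)·([H₂])³) = 294
[H₂]³ = 0.413 ⇒ [H₂] = 0.745 mol L⁻¹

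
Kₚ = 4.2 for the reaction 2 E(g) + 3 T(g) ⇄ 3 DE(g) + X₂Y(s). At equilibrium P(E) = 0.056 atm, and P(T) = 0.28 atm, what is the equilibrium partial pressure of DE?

P(DE) = 0.066 atm

(X₂Y is a pure solid — omitted from Kₚ.)
At equilibrium, Kₚ = P(DE)³ / (P(E)²·P(T)³) = 4.2.
(P(DE))³ / ((0.056)²·(0.28)³) = 4.2
P(DE)³ = 2.89e-4 ⇒ P(DE) = 0.066 atm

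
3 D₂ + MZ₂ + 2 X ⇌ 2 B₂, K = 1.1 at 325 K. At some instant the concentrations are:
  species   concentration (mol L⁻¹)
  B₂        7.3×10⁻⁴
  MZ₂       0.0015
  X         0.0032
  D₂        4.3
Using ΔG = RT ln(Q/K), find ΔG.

ΔG = -2.50 kJ/mol

Q = [B₂]² / ([D₂]³·[MZ₂]·[X]²) = (7.3×10⁻⁴)² / ((4.3)³·(0.0015)·(0.0032)²) = 0.436
ΔG = RT ln(Q/K) = (8.314 J mol⁻¹ K⁻¹)(325 K) × ln(0.436/1.1)
   = (2.702 kJ/mol)(-0.9254) = -2.50 kJ/mol
ΔG < 0, so the forward reaction is spontaneous (proceeds forward).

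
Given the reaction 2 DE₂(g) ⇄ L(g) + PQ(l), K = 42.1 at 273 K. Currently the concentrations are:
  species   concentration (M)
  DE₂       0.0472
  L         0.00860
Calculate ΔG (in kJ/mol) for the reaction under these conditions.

(PQ is a pure liquid — omitted from Q.)
Q = [L] / [DE₂]² = (0.00860) / (0.0472)² = 3.86
ΔG = RT ln(Q/K) = (8.314 J mol⁻¹ K⁻¹)(273 K) × ln(3.86/42.1)
   = (2.270 kJ/mol)(-2.389) = -5.42 kJ/mol
ΔG < 0, so the forward reaction is spontaneous (proceeds forward).

ΔG = -5.42 kJ/mol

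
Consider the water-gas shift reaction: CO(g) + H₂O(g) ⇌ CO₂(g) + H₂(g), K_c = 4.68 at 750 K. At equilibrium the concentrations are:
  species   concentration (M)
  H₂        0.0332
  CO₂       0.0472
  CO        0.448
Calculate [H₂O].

[H₂O] = 7.47×10⁻⁴ M

At equilibrium, K_c = [CO₂]·[H₂] / ([CO]·[H₂O]) = 4.68.
(0.0472)·(0.0332) / ((0.448)·([H₂O])) = 4.68
[H₂O] = 7.47×10⁻⁴ M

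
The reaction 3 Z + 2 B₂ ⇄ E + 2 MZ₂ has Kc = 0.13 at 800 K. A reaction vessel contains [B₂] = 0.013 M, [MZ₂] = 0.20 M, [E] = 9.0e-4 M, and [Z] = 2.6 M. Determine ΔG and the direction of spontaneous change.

ΔG = -15.8 kJ/mol; the forward reaction is spontaneous

Qc = [E]·[MZ₂]² / ([Z]³·[B₂]²) = (9.0e-4)·(0.20)² / ((2.6)³·(0.013)²) = 0.0121
ΔG = RT ln(Qc/Kc) = (8.314 J mol⁻¹ K⁻¹)(800 K) × ln(0.0121/0.13)
   = (6.651 kJ/mol)(-2.374) = -15.8 kJ/mol
ΔG < 0, so the forward reaction is spontaneous (proceeds forward).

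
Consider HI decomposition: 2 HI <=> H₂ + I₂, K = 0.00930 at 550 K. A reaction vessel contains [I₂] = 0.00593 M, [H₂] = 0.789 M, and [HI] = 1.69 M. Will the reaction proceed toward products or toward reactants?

Q = [H₂]·[I₂] / [HI]² = (0.789)·(0.00593) / (1.69)² = 0.00164
Q = 0.00164 < K = 0.00930, so the forward reaction proceeds.

in the forward direction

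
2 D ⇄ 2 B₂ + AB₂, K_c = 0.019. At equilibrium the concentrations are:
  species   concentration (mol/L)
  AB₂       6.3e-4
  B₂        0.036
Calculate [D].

At equilibrium, K_c = [B₂]²·[AB₂] / [D]² = 0.019.
(0.036)²·(6.3e-4) / ([D])² = 0.019
[D]² = 4.30e-5 ⇒ [D] = 0.0066 mol/L

[D] = 0.0066 mol/L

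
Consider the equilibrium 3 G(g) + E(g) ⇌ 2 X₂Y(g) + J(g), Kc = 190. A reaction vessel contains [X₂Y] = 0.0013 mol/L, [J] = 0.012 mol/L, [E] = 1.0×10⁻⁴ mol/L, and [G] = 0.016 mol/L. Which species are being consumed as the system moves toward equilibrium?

Qc = [X₂Y]²·[J] / ([G]³·[E]) = (0.0013)²·(0.012) / ((0.016)³·(1.0×10⁻⁴)) = 50
Qc = 50 < Kc = 190: net forward reaction.

G, E (reactants)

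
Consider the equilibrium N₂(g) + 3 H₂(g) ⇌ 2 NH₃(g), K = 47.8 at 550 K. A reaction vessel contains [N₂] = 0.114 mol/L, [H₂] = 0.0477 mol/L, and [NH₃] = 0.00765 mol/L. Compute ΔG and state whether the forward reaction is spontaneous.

Q = [NH₃]² / ([N₂]·[H₂]³) = (0.00765)² / ((0.114)·(0.0477)³) = 4.73
ΔG = RT ln(Q/K) = (8.314 J mol⁻¹ K⁻¹)(550 K) × ln(4.73/47.8)
   = (4.573 kJ/mol)(-2.313) = -10.6 kJ/mol
ΔG < 0, so the forward reaction is spontaneous (proceeds forward).

ΔG = -10.6 kJ/mol; the forward reaction is spontaneous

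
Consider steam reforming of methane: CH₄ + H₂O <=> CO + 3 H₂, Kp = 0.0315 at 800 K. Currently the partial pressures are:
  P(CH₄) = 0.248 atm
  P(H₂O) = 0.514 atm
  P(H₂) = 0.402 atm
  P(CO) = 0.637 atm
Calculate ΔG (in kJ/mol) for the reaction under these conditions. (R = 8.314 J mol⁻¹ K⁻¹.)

ΔG = 15.5 kJ/mol

Qp = P(CO)·P(H₂)³ / (P(CH₄)·P(H₂O)) = (0.637)·(0.402)³ / ((0.248)·(0.514)) = 0.325
ΔG = RT ln(Qp/Kp) = (8.314 J mol⁻¹ K⁻¹)(800 K) × ln(0.325/0.0315)
   = (6.651 kJ/mol)(2.334) = 15.5 kJ/mol
ΔG > 0, so the forward reaction is non-spontaneous (proceeds in reverse).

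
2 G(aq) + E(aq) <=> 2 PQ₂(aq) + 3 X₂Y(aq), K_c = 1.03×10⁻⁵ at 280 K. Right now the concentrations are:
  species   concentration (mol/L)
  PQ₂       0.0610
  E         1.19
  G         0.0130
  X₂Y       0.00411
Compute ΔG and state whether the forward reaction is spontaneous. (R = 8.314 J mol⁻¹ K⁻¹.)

ΔG = -4.85 kJ/mol; the forward reaction is spontaneous

Q_c = [PQ₂]²·[X₂Y]³ / ([G]²·[E]) = (0.0610)²·(0.00411)³ / ((0.0130)²·(1.19)) = 1.28×10⁻⁶
ΔG = RT ln(Q_c/K_c) = (8.314 J mol⁻¹ K⁻¹)(280 K) × ln(1.28×10⁻⁶/1.03×10⁻⁵)
   = (2.328 kJ/mol)(-2.085) = -4.85 kJ/mol
ΔG < 0, so the forward reaction is spontaneous (proceeds forward).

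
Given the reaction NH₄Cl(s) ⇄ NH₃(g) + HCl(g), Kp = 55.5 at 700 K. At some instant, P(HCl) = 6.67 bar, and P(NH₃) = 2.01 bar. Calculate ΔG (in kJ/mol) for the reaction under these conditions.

ΔG = -8.27 kJ/mol

(NH₄Cl is a pure solid — omitted from Qp.)
Qp = P(NH₃)·P(HCl) = (2.01)·(6.67) = 13.4
ΔG = RT ln(Qp/Kp) = (8.314 J mol⁻¹ K⁻¹)(700 K) × ln(13.4/55.5)
   = (5.820 kJ/mol)(-1.421) = -8.27 kJ/mol
ΔG < 0, so the forward reaction is spontaneous (proceeds forward).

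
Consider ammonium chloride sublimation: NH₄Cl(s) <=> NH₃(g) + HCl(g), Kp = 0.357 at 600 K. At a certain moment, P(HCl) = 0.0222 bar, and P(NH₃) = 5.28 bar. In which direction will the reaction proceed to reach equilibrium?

toward products

(NH₄Cl is a pure solid — omitted from Qp.)
Qp = P(NH₃)·P(HCl) = (5.28)·(0.0222) = 0.117
Qp = 0.117 < Kp = 0.357, so the forward reaction proceeds.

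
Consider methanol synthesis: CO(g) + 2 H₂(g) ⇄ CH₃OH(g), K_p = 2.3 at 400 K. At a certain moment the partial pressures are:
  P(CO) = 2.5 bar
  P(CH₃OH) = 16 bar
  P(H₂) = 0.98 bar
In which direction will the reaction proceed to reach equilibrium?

Q_p = P(CH₃OH) / (P(CO)·P(H₂)²) = (16) / ((2.5)·(0.98)²) = 6.7
Q_p = 6.7 > K_p = 2.3, so the reverse reaction proceeds.

in the reverse direction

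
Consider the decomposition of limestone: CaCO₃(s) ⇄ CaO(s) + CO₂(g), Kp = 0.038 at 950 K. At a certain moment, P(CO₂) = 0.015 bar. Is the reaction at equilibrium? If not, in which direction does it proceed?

(CaCO₃, CaO are pure solids — omitted from Qp.)
Qp = P(CO₂) = 0.015
Qp = 0.015 < Kp = 0.038, so the forward reaction proceeds.

toward products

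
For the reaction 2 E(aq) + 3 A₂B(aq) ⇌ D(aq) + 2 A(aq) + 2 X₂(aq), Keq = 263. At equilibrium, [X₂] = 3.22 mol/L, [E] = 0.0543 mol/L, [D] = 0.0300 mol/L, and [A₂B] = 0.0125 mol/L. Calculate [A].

[A] = 0.00221 mol/L

At equilibrium, Keq = [D]·[A]²·[X₂]² / ([E]²·[A₂B]³) = 263.
(0.0300)·([A])²·(3.22)² / ((0.0543)²·(0.0125)³) = 263
[A]² = 4.87×10⁻⁶ ⇒ [A] = 0.00221 mol/L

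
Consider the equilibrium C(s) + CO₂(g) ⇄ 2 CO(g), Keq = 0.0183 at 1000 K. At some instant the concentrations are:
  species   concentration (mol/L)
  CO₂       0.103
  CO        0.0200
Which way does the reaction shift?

toward products

(C is a pure solid — omitted from Q.)
Q = [CO]² / [CO₂] = (0.0200)² / (0.103) = 0.00388
Q = 0.00388 < Keq = 0.0183, so the forward reaction proceeds.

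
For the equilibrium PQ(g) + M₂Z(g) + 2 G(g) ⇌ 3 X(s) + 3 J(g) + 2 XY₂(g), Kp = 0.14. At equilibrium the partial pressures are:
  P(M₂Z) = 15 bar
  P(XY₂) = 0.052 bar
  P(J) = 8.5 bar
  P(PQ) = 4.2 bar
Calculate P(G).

(X is a pure solid — omitted from Kp.)
At equilibrium, Kp = P(J)³·P(XY₂)² / (P(PQ)·P(M₂Z)·P(G)²) = 0.14.
(8.5)³·(0.052)² / ((4.2)·(15)·(P(G))²) = 0.14
P(G)² = 0.188 ⇒ P(G) = 0.43 bar

P(G) = 0.43 bar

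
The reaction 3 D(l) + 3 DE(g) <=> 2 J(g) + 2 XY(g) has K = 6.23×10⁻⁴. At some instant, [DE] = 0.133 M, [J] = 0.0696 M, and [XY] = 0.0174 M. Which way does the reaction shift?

neither direction; the system is at equilibrium

(D is a pure liquid — omitted from Q.)
Q = [J]²·[XY]² / [DE]³ = (0.0696)²·(0.0174)² / (0.133)³ = 6.23×10⁻⁴
Q = 6.23×10⁻⁴ = K, so the system is already at equilibrium.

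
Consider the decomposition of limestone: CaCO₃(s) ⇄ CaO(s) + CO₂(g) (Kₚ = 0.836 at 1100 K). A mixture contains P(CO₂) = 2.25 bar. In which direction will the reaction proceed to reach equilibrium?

in the reverse direction

(CaCO₃, CaO are pure solids — omitted from Qₚ.)
Qₚ = P(CO₂) = 2.25
Qₚ = 2.25 > Kₚ = 0.836, so the reverse reaction proceeds.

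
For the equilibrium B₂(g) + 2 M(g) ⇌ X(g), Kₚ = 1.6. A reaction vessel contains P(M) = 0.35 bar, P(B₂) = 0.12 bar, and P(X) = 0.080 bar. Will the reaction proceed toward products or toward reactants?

Qₚ = P(X) / (P(B₂)·P(M)²) = (0.080) / ((0.12)·(0.35)²) = 5.4
Qₚ = 5.4 > Kₚ = 1.6, so the reverse reaction proceeds.

to the left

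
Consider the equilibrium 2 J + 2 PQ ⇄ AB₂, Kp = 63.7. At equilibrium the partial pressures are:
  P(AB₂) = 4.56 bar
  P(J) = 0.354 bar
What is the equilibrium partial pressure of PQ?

At equilibrium, Kp = P(AB₂) / (P(J)²·P(PQ)²) = 63.7.
(4.56) / ((0.354)²·(P(PQ))²) = 63.7
P(PQ)² = 0.571 ⇒ P(PQ) = 0.756 bar

P(PQ) = 0.756 bar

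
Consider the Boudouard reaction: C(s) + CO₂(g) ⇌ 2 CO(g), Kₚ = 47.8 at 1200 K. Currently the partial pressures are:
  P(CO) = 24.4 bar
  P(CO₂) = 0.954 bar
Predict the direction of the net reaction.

(C is a pure solid — omitted from Qₚ.)
Qₚ = P(CO)² / P(CO₂) = (24.4)² / (0.954) = 624
Qₚ = 624 > Kₚ = 47.8, so the reverse reaction proceeds.

reverse (toward reactants)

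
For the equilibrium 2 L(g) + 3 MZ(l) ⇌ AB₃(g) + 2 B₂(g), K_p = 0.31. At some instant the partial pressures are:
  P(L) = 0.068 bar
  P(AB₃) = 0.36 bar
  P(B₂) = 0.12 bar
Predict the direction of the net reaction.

in the reverse direction

(MZ is a pure liquid — omitted from Q_p.)
Q_p = P(AB₃)·P(B₂)² / P(L)² = (0.36)·(0.12)² / (0.068)² = 1.1
Q_p = 1.1 > K_p = 0.31, so the reverse reaction proceeds.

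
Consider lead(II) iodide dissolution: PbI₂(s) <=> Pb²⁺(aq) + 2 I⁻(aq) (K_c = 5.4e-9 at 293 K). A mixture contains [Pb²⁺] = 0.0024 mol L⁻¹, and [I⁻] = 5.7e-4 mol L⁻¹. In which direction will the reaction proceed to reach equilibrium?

(PbI₂ is a pure solid — omitted from Q_c.)
Q_c = [Pb²⁺]·[I⁻]² = (0.0024)·(5.7e-4)² = 7.8e-10
Q_c = 7.8e-10 < K_c = 5.4e-9, so the forward reaction proceeds.

forward (toward products)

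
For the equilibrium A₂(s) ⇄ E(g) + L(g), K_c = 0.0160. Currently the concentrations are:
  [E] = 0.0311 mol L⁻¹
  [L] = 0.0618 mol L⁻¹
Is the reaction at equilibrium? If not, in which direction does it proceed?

toward products

(A₂ is a pure solid — omitted from Q_c.)
Q_c = [E]·[L] = (0.0311)·(0.0618) = 0.00192
Q_c = 0.00192 < K_c = 0.0160, so the forward reaction proceeds.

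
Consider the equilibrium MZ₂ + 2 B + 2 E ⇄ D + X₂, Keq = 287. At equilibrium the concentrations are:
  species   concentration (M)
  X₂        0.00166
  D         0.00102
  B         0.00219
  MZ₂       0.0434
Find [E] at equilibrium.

[E] = 0.168 M

At equilibrium, Keq = [D]·[X₂] / ([MZ₂]·[B]²·[E]²) = 287.
(0.00102)·(0.00166) / ((0.0434)·(0.00219)²·([E])²) = 287
[E]² = 0.0283 ⇒ [E] = 0.168 M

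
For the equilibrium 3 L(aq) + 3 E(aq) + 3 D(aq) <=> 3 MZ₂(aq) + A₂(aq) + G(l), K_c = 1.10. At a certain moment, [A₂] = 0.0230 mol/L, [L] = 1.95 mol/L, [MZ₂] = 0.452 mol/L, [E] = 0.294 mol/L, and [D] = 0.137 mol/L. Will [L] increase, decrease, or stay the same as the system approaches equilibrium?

increase

(G is a pure liquid — omitted from Q_c.)
Q_c = [MZ₂]³·[A₂] / ([L]³·[E]³·[D]³) = (0.452)³·(0.0230) / ((1.95)³·(0.294)³·(0.137)³) = 4.38
Q_c = 4.38 > K_c = 1.10: net reverse reaction.
L is a reactant, so it increases.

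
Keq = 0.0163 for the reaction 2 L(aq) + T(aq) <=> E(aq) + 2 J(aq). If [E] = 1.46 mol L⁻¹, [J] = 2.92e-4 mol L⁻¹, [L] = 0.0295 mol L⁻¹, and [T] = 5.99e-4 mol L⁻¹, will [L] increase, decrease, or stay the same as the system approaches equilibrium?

increase

Q = [E]·[J]² / ([L]²·[T]) = (1.46)·(2.92e-4)² / ((0.0295)²·(5.99e-4)) = 0.239
Q = 0.239 > Keq = 0.0163: net reverse reaction.
L is a reactant, so it increases.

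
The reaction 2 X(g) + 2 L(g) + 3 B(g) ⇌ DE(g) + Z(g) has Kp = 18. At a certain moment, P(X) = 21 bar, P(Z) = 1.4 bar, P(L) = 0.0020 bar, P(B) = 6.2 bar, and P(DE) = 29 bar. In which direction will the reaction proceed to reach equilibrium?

Qp = P(DE)·P(Z) / (P(X)²·P(L)²·P(B)³) = (29)·(1.4) / ((21)²·(0.0020)²·(6.2)³) = 97
Qp = 97 > Kp = 18, so the reverse reaction proceeds.

reverse (toward reactants)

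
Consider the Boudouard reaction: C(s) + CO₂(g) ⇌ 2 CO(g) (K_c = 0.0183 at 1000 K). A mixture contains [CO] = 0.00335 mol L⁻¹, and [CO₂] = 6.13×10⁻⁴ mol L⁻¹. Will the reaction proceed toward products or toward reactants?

neither direction; the system is at equilibrium

(C is a pure solid — omitted from Q_c.)
Q_c = [CO]² / [CO₂] = (0.00335)² / (6.13×10⁻⁴) = 0.0183
Q_c = 0.0183 = K_c, so the system is already at equilibrium.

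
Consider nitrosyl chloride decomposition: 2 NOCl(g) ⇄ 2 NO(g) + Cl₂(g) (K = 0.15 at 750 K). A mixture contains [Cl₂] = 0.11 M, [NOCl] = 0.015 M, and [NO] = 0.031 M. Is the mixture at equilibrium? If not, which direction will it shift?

Q = [NO]²·[Cl₂] / [NOCl]² = (0.031)²·(0.11) / (0.015)² = 0.47
Q = 0.47 > K = 0.15: net reverse reaction.

no; Q > K, reaction proceeds in reverse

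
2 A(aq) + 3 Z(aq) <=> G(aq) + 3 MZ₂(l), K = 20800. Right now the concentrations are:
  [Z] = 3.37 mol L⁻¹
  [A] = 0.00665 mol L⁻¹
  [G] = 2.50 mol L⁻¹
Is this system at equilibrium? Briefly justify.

(MZ₂ is a pure liquid — omitted from Q.)
Q = [G] / ([A]²·[Z]³) = (2.50) / ((0.00665)²·(3.37)³) = 1480
Q = 1480 < K = 20800: net forward reaction.

no; Q < K, reaction proceeds forward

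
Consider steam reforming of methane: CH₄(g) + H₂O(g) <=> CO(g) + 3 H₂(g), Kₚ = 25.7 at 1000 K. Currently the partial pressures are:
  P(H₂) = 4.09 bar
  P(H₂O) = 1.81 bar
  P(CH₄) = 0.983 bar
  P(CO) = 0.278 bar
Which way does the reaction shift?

forward (toward products)

Qₚ = P(CO)·P(H₂)³ / (P(CH₄)·P(H₂O)) = (0.278)·(4.09)³ / ((0.983)·(1.81)) = 10.7
Qₚ = 10.7 < Kₚ = 25.7, so the forward reaction proceeds.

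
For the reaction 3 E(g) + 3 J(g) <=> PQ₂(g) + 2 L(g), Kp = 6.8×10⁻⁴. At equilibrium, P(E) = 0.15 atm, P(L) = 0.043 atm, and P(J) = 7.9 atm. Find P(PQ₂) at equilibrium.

P(PQ₂) = 0.61 atm

At equilibrium, Kp = P(PQ₂)·P(L)² / (P(E)³·P(J)³) = 6.8×10⁻⁴.
(P(PQ₂))·(0.043)² / ((0.15)³·(7.9)³) = 6.8×10⁻⁴
P(PQ₂) = 0.612 = 0.61 atm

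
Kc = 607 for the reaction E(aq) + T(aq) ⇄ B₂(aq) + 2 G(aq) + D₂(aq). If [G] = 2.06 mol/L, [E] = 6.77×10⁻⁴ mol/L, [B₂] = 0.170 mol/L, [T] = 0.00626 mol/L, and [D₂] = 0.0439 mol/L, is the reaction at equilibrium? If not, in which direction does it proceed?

Qc = [B₂]·[G]²·[D₂] / ([E]·[T]) = (0.170)·(2.06)²·(0.0439) / ((6.77×10⁻⁴)·(0.00626)) = 7470
Qc = 7470 > Kc = 607, so the reverse reaction proceeds.

in the reverse direction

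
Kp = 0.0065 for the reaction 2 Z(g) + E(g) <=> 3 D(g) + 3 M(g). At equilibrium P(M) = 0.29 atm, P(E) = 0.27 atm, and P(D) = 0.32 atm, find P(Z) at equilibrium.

At equilibrium, Kp = P(D)³·P(M)³ / (P(Z)²·P(E)) = 0.0065.
(0.32)³·(0.29)³ / ((P(Z))²·(0.27)) = 0.0065
P(Z)² = 0.455 ⇒ P(Z) = 0.67 atm

P(Z) = 0.67 atm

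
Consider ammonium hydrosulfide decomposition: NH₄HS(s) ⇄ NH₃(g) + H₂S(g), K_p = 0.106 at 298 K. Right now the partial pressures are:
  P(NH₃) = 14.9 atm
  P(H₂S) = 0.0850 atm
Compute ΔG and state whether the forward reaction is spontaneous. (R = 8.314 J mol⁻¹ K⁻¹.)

(NH₄HS is a pure solid — omitted from Q_p.)
Q_p = P(NH₃)·P(H₂S) = (14.9)·(0.0850) = 1.27
ΔG = RT ln(Q_p/K_p) = (8.314 J mol⁻¹ K⁻¹)(298 K) × ln(1.27/0.106)
   = (2.478 kJ/mol)(2.483) = 6.15 kJ/mol
ΔG > 0, so the forward reaction is non-spontaneous (proceeds in reverse).

ΔG = 6.15 kJ/mol; the forward reaction is non-spontaneous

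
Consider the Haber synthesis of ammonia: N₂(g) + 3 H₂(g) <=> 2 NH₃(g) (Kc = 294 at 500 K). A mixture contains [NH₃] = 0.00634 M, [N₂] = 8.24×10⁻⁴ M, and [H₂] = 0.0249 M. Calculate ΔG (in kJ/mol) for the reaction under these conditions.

ΔG = 9.87 kJ/mol

Qc = [NH₃]² / ([N₂]·[H₂]³) = (0.00634)² / ((8.24×10⁻⁴)·(0.0249)³) = 3160
ΔG = RT ln(Qc/Kc) = (8.314 J mol⁻¹ K⁻¹)(500 K) × ln(3160/294)
   = (4.157 kJ/mol)(2.375) = 9.87 kJ/mol
ΔG > 0, so the forward reaction is non-spontaneous (proceeds in reverse).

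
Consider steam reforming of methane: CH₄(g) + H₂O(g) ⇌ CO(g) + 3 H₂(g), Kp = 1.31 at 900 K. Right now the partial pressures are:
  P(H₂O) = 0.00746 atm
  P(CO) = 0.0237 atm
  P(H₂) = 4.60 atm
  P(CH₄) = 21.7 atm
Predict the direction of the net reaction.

Qp = P(CO)·P(H₂)³ / (P(CH₄)·P(H₂O)) = (0.0237)·(4.60)³ / ((21.7)·(0.00746)) = 14.3
Qp = 14.3 > Kp = 1.31, so the reverse reaction proceeds.

toward reactants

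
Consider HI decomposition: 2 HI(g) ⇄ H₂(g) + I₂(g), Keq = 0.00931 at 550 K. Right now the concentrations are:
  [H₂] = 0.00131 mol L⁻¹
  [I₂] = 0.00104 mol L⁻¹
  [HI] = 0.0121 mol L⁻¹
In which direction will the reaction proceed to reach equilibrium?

no net change (already at equilibrium)

Q = [H₂]·[I₂] / [HI]² = (0.00131)·(0.00104) / (0.0121)² = 0.00931
Q = 0.00931 = Keq, so the system is already at equilibrium.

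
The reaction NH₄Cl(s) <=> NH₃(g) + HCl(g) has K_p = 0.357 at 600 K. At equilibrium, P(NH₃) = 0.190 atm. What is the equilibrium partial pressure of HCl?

(NH₄Cl is a pure solid — omitted from K_p.)
At equilibrium, K_p = P(NH₃)·P(HCl) = 0.357.
(0.190)·(P(HCl)) = 0.357
P(HCl) = 1.88 atm

P(HCl) = 1.88 atm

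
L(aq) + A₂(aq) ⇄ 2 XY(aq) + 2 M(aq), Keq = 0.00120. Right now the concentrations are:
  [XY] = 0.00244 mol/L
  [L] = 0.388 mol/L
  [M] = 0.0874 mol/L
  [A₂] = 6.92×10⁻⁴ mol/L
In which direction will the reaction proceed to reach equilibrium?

forward (toward products)

Q = [XY]²·[M]² / ([L]·[A₂]) = (0.00244)²·(0.0874)² / ((0.388)·(6.92×10⁻⁴)) = 1.69×10⁻⁴
Q = 1.69×10⁻⁴ < Keq = 0.00120, so the forward reaction proceeds.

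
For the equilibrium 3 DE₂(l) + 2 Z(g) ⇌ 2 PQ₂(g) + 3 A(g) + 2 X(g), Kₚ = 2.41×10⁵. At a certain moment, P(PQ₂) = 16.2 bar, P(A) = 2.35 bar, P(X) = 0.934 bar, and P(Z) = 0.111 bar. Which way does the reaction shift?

at equilibrium

(DE₂ is a pure liquid — omitted from Qₚ.)
Qₚ = P(PQ₂)²·P(A)³·P(X)² / P(Z)² = (16.2)²·(2.35)³·(0.934)² / (0.111)² = 2.41×10⁵
Qₚ = 2.41×10⁵ = Kₚ, so the system is already at equilibrium.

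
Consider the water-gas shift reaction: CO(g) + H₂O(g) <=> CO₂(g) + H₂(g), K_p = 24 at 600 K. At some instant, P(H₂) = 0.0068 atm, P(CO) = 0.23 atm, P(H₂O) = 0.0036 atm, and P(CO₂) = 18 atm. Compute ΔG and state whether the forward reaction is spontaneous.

Q_p = P(CO₂)·P(H₂) / (P(CO)·P(H₂O)) = (18)·(0.0068) / ((0.23)·(0.0036)) = 148
ΔG = RT ln(Q_p/K_p) = (8.314 J mol⁻¹ K⁻¹)(600 K) × ln(148/24)
   = (4.988 kJ/mol)(1.819) = 9.07 kJ/mol
ΔG > 0, so the forward reaction is non-spontaneous (proceeds in reverse).

ΔG = 9.07 kJ/mol; the forward reaction is non-spontaneous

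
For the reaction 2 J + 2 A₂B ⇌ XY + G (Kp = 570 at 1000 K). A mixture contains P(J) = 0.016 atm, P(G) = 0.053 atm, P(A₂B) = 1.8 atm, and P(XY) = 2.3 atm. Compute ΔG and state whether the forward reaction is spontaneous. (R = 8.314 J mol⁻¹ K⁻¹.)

ΔG = -11.3 kJ/mol; the forward reaction is spontaneous

Qp = P(XY)·P(G) / (P(J)²·P(A₂B)²) = (2.3)·(0.053) / ((0.016)²·(1.8)²) = 147
ΔG = RT ln(Qp/Kp) = (8.314 J mol⁻¹ K⁻¹)(1000 K) × ln(147/570)
   = (8.314 kJ/mol)(-1.355) = -11.3 kJ/mol
ΔG < 0, so the forward reaction is spontaneous (proceeds forward).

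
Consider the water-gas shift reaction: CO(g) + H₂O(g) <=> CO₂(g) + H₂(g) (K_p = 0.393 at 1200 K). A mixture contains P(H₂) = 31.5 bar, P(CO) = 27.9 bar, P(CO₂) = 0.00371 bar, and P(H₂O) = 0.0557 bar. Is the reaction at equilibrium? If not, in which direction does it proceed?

toward products

Q_p = P(CO₂)·P(H₂) / (P(CO)·P(H₂O)) = (0.00371)·(31.5) / ((27.9)·(0.0557)) = 0.0752
Q_p = 0.0752 < K_p = 0.393, so the forward reaction proceeds.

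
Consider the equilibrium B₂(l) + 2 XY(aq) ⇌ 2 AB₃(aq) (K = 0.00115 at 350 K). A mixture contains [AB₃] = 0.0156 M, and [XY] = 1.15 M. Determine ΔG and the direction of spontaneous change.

(B₂ is a pure liquid — omitted from Q.)
Q = [AB₃]² / [XY]² = (0.0156)² / (1.15)² = 1.84×10⁻⁴
ΔG = RT ln(Q/K) = (8.314 J mol⁻¹ K⁻¹)(350 K) × ln(1.84×10⁻⁴/0.00115)
   = (2.910 kJ/mol)(-1.833) = -5.33 kJ/mol
ΔG < 0, so the forward reaction is spontaneous (proceeds forward).

ΔG = -5.33 kJ/mol; the forward reaction is spontaneous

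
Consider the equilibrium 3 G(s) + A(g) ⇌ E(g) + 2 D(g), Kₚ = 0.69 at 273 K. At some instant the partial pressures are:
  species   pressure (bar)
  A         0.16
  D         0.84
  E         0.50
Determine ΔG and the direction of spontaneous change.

(G is a pure solid — omitted from Qₚ.)
Qₚ = P(E)·P(D)² / P(A) = (0.50)·(0.84)² / (0.16) = 2.21
ΔG = RT ln(Qₚ/Kₚ) = (8.314 J mol⁻¹ K⁻¹)(273 K) × ln(2.21/0.69)
   = (2.270 kJ/mol)(1.164) = 2.64 kJ/mol
ΔG > 0, so the forward reaction is non-spontaneous (proceeds in reverse).

ΔG = 2.64 kJ/mol; the forward reaction is non-spontaneous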